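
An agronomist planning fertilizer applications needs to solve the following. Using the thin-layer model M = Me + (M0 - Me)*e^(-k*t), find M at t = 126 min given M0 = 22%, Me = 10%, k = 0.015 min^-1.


M = Me + (M0 - Me) * e^(-k*t)
  = 10 + (22 - 10) * e^(-0.015*126)
  = 10 + 12 * e^(-1.890)
  = 10 + 12 * 0.15107
  = 10 + 1.8129
  = 11.81%


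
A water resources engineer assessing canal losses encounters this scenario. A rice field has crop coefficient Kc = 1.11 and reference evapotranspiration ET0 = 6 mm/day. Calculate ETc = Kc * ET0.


ETc = Kc * ET0
    = 1.11 * 6
    = 6.66 mm/day


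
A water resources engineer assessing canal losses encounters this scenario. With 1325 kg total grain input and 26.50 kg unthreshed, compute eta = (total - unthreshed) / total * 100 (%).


eta = (total - unthreshed) / total * 100
    = (1325 - 26.50) / 1325 * 100
    = 1298.50 / 1325 * 100
    = 98%


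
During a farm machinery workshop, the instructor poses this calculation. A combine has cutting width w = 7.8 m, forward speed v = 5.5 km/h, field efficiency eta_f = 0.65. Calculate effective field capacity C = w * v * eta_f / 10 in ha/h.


C = w * v * eta_f / 10
  = 7.8 * 5.5 * 0.65 / 10
  = 27.89 / 10
  = 2.79 ha/h


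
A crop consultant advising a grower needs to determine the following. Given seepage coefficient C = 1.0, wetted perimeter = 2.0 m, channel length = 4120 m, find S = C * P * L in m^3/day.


S = C * P * L
  = 1.0 * 2.0 * 4120
  = 8240 m^3/day


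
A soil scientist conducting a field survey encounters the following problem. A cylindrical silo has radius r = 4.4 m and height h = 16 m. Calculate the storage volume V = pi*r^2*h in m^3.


V = pi * r^2 * h
  = pi * 4.4^2 * 16
  = pi * 19.36 * 16
  = 973.14 m^3


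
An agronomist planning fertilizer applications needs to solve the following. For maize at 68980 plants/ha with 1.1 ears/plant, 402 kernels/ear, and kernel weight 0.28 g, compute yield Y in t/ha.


Y = density * ears * kernels * kw
  = 68980 * 1.1 * 402 * 0.28 g/ha
  = 8540827.68 g/ha
  = 8540.83 kg/ha = 8.54 t/ha


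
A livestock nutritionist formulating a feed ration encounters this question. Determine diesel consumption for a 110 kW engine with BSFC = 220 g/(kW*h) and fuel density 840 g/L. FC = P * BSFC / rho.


FC = P * BSFC / rho_fuel
   = 110 * 220 / 840
   = 24200 / 840
   = 28.81 L/h


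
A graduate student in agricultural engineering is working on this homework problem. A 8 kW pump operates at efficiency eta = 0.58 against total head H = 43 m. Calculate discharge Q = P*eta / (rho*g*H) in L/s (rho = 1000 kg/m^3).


Q = (P * 1000 * eta) / (rho * g * H)
  = (8 * 1000 * 0.58) / (1000 * 9.81 * 43)
  = 4640 / 421830
  = 0.01100 m^3/s = 11.00 L/s


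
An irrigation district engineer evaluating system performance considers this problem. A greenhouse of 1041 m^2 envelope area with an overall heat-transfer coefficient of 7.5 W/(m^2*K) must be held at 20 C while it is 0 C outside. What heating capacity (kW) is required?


dT = 20 - (0) = 20 K
Q = U * A * dT
  = 7.5 * 1041 * 20
  = 156150 W = 156.15 kW


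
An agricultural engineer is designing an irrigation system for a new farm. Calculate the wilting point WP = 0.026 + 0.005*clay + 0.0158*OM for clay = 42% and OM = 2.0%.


WP = 0.026 + 0.005*42 + 0.0158*2.0
   = 0.026 + 0.2100 + 0.0316
   = 0.2676


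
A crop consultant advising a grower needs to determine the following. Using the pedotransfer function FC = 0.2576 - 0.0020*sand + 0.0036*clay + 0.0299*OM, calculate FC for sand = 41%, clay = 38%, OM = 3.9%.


FC = 0.2576 - 0.0020*41 + 0.0036*38 + 0.0299*3.9
   = 0.2576 - 0.0820 + 0.1368 + 0.1166
   = 0.4290


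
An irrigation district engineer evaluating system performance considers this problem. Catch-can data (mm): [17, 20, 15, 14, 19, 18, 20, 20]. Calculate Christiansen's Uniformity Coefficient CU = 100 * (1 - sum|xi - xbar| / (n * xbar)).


xbar = 143 / 8 = 17.875
sum|xi - xbar| = 15.250
CU = 100 * (1 - 15.250 / (8 * 17.875))
   = 100 * (1 - 0.1066)
   = 89.34%


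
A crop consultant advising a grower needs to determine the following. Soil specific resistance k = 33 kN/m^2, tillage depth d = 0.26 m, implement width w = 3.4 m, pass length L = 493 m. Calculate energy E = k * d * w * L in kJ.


E = k * d * w * L
  = 33 * 0.26 * 3.4 * 493
  = 14381.80 kJ


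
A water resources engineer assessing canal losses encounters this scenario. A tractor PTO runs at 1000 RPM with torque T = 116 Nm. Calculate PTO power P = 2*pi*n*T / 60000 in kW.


P = 2*pi*n*T / 60000
  = 2*pi * 1000 * 116 / 60000
  = 728849.50 / 60000
  = 12.15 kW


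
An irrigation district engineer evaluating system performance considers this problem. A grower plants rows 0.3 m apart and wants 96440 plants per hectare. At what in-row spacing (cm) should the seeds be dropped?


spacing = 10000 / (row_sp * density)
        = 10000 / (0.3 * 96440)
        = 10000 / 28932
        = 0.34564 m = 34.56 cm


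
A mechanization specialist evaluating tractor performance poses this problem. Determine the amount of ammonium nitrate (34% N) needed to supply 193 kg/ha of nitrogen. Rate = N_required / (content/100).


Rate = N_required / (N_content / 100)
     = 193 / (34 / 100)
     = 193 / 0.34
     = 567.65 kg/ha


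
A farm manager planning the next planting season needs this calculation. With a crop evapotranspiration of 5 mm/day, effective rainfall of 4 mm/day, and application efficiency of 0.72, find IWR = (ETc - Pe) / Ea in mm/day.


IWR = (ETc - Pe) / Ea
    = (5 - 4) / 0.72
    = 1 / 0.72
    = 1.39 mm/day


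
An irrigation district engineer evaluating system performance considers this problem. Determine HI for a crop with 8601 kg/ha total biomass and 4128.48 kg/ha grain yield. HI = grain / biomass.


HI = grain_yield / biomass
   = 4128.48 / 8601
   = 0.48


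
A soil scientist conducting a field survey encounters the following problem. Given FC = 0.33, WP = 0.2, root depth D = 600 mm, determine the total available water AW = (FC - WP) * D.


AW = (FC - WP) * D
   = (0.33 - 0.2) * 600
   = 0.13 * 600
   = 78 mm


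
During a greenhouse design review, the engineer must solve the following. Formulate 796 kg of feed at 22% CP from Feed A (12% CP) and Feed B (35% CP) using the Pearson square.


parts_A = CP_b - target = 35 - 22 = 13
parts_B = target - CP_a = 22 - 12 = 10
total_parts = 13 + 10 = 23
Feed A = 796 * 13 / 23 = 449.91 kg
Feed B = 796 * 10 / 23 = 346.09 kg

449.91 kg


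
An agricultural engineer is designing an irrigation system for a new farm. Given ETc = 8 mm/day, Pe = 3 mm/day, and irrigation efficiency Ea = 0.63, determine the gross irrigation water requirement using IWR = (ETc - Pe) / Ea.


IWR = (ETc - Pe) / Ea
    = (8 - 3) / 0.63
    = 5 / 0.63
    = 7.94 mm/day


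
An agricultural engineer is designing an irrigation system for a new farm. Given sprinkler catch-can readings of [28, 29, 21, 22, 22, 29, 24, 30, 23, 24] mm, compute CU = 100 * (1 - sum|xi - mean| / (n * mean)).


xbar = 252 / 10 = 25.200
sum|xi - xbar| = 30.400
CU = 100 * (1 - 30.400 / (10 * 25.200))
   = 100 * (1 - 0.1206)
   = 87.94%


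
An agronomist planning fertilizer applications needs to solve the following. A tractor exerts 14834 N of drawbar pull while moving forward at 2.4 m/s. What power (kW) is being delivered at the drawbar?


P = F * v / 1000
  = 14834 * 2.4 / 1000
  = 35601.60 / 1000
  = 35.60 kW


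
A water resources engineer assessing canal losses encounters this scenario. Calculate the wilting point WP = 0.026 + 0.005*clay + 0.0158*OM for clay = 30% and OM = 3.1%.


WP = 0.026 + 0.005*30 + 0.0158*3.1
   = 0.026 + 0.1500 + 0.0490
   = 0.2250


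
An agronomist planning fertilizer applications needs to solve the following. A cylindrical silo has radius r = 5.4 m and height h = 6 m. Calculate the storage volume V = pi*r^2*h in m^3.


V = pi * r^2 * h
  = pi * 5.4^2 * 6
  = pi * 29.16 * 6
  = 549.65 m^3


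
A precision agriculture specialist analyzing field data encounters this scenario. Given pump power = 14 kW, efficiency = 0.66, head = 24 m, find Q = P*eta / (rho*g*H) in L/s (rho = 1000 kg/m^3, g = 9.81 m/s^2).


Q = (P * 1000 * eta) / (rho * g * H)
  = (14 * 1000 * 0.66) / (1000 * 9.81 * 24)
  = 9240 / 235440
  = 0.03925 m^3/s = 39.25 L/s


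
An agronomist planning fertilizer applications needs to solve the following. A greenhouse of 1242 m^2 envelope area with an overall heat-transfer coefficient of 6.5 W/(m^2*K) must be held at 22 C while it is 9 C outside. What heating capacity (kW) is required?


dT = 22 - (9) = 13 K
Q = U * A * dT
  = 6.5 * 1242 * 13
  = 104949 W = 104.95 kW


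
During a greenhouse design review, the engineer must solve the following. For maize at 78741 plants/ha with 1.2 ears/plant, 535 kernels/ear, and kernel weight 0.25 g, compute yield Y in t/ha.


Y = density * ears * kernels * kw
  = 78741 * 1.2 * 535 * 0.25 g/ha
  = 12637930.50 g/ha
  = 12637.93 kg/ha = 12.64 t/ha


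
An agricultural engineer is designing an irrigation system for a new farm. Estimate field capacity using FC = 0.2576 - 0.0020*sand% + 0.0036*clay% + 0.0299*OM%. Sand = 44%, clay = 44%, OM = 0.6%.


FC = 0.2576 - 0.0020*44 + 0.0036*44 + 0.0299*0.6
   = 0.2576 - 0.0880 + 0.1584 + 0.0179
   = 0.3459


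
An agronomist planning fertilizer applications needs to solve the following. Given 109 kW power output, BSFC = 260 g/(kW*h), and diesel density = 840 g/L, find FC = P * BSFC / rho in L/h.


FC = P * BSFC / rho_fuel
   = 109 * 260 / 840
   = 28340 / 840
   = 33.74 L/h


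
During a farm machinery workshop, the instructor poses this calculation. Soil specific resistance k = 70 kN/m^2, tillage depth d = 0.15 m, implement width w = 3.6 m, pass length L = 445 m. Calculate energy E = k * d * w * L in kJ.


E = k * d * w * L
  = 70 * 0.15 * 3.6 * 445
  = 16821 kJ


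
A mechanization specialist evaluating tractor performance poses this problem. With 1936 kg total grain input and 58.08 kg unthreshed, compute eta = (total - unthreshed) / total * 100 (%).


eta = (total - unthreshed) / total * 100
    = (1936 - 58.08) / 1936 * 100
    = 1877.92 / 1936 * 100
    = 97%


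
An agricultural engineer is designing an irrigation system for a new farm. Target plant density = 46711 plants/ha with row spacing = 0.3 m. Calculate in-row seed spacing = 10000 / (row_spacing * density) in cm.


spacing = 10000 / (row_sp * density)
        = 10000 / (0.3 * 46711)
        = 10000 / 14013.30
        = 0.71361 m = 71.36 cm


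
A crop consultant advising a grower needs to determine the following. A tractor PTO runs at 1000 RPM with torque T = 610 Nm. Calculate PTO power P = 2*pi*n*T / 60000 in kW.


P = 2*pi*n*T / 60000
  = 2*pi * 1000 * 610 / 60000
  = 3832743.04 / 60000
  = 63.88 kW


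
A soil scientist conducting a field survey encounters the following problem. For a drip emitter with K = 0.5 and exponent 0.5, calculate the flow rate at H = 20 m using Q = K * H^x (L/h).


Q = K * H^x
  = 0.5 * 20^0.5
  = 0.5 * 4.4721
  = 2.24 L/h


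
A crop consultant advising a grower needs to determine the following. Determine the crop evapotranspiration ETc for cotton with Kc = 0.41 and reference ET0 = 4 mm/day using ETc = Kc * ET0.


ETc = Kc * ET0
    = 0.41 * 4
    = 1.64 mm/day


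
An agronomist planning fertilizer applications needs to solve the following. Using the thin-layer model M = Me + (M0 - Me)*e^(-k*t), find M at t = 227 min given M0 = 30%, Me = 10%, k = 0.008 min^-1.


M = Me + (M0 - Me) * e^(-k*t)
  = 10 + (30 - 10) * e^(-0.008*227)
  = 10 + 20 * e^(-1.816)
  = 10 + 20 * 0.16268
  = 10 + 3.2535
  = 13.25%


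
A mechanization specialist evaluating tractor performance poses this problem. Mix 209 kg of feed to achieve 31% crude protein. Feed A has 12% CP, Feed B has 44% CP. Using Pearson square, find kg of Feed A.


parts_A = CP_b - target = 44 - 31 = 13
parts_B = target - CP_a = 31 - 12 = 19
total_parts = 13 + 19 = 32
Feed A = 209 * 13 / 32 = 84.91 kg
Feed B = 209 * 19 / 32 = 124.09 kg

84.91 kg


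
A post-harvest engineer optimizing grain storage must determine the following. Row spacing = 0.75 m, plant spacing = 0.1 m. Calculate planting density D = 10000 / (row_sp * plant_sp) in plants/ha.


D = 10000 / (row_sp * plant_sp)
  = 10000 / (0.75 * 0.1)
  = 10000 / 0.0750
  = 133333.33 plants/ha


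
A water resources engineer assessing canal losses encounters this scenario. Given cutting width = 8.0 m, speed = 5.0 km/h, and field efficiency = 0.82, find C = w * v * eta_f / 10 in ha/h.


C = w * v * eta_f / 10
  = 8.0 * 5.0 * 0.82 / 10
  = 32.80 / 10
  = 3.28 ha/h


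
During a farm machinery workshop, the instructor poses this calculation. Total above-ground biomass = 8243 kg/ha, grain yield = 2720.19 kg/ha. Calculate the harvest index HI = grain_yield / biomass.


HI = grain_yield / biomass
   = 2720.19 / 8243
   = 0.33


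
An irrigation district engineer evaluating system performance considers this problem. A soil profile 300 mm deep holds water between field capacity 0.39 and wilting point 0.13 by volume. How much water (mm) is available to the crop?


AW = (FC - WP) * D
   = (0.39 - 0.13) * 300
   = 0.26 * 300
   = 78 mm


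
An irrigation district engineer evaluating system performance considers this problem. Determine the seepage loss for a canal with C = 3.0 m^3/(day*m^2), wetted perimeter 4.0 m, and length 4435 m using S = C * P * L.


S = C * P * L
  = 3.0 * 4.0 * 4435
  = 53220 m^3/day


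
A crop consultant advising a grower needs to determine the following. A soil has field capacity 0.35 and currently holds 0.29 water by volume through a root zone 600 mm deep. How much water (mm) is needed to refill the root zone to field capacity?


SMD = (FC - theta) * D
    = (0.35 - 0.29) * 600
    = 0.060 * 600
    = 36 mm


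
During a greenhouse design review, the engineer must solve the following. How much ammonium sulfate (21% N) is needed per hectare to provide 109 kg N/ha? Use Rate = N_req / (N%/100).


Rate = N_required / (N_content / 100)
     = 109 / (21 / 100)
     = 109 / 0.21
     = 519.05 kg/ha


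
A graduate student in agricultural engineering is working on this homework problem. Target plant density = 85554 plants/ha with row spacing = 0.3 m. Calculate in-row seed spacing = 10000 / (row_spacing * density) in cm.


spacing = 10000 / (row_sp * density)
        = 10000 / (0.3 * 85554)
        = 10000 / 25666.20
        = 0.38962 m = 38.96 cm


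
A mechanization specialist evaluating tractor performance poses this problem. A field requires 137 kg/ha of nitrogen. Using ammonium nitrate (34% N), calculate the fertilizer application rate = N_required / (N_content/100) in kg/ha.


Rate = N_required / (N_content / 100)
     = 137 / (34 / 100)
     = 137 / 0.34
     = 402.94 kg/ha


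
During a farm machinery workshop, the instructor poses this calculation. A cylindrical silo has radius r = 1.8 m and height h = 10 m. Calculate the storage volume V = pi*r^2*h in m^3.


V = pi * r^2 * h
  = pi * 1.8^2 * 10
  = pi * 3.24 * 10
  = 101.79 m^3


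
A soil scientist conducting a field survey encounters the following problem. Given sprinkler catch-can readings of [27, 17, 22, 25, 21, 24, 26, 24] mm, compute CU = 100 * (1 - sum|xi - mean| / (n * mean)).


xbar = 186 / 8 = 23.250
sum|xi - xbar| = 19.500
CU = 100 * (1 - 19.500 / (8 * 23.250))
   = 100 * (1 - 0.1048)
   = 89.52%


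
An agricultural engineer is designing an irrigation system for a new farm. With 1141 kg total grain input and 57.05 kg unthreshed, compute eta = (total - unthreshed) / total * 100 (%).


eta = (total - unthreshed) / total * 100
    = (1141 - 57.05) / 1141 * 100
    = 1083.95 / 1141 * 100
    = 95%


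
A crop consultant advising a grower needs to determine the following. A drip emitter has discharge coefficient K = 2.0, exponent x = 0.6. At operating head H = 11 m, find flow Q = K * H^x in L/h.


Q = K * H^x
  = 2.0 * 11^0.6
  = 2.0 * 4.2154
  = 8.43 L/h


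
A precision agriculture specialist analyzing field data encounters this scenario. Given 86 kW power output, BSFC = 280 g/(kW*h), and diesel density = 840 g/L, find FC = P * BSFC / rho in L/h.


FC = P * BSFC / rho_fuel
   = 86 * 280 / 840
   = 24080 / 840
   = 28.67 L/h


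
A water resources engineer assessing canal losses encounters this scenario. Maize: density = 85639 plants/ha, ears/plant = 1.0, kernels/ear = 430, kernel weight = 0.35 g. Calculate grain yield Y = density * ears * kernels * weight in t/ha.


Y = density * ears * kernels * kw
  = 85639 * 1.0 * 430 * 0.35 g/ha
  = 12888669.50 g/ha
  = 12888.67 kg/ha = 12.89 t/ha


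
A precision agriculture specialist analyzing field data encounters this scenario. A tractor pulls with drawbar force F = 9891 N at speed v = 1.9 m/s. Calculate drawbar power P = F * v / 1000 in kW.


P = F * v / 1000
  = 9891 * 1.9 / 1000
  = 18792.90 / 1000
  = 18.79 kW


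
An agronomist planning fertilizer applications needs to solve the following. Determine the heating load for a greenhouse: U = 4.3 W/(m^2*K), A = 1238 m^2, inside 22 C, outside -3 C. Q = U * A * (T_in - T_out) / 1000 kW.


dT = 22 - (-3) = 25 K
Q = U * A * dT
  = 4.3 * 1238 * 25
  = 133085 W = 133.09 kW


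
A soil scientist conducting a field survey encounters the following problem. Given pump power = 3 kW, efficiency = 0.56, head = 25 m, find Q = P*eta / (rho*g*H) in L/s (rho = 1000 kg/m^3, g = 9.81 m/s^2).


Q = (P * 1000 * eta) / (rho * g * H)
  = (3 * 1000 * 0.56) / (1000 * 9.81 * 25)
  = 1680 / 245250
  = 0.00685 m^3/s = 6.85 L/s


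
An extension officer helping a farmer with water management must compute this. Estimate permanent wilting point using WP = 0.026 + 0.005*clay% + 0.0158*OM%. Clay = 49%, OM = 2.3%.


WP = 0.026 + 0.005*49 + 0.0158*2.3
   = 0.026 + 0.2450 + 0.0363
   = 0.3073


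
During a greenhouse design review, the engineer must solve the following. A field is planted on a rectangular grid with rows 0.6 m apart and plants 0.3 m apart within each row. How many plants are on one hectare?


D = 10000 / (row_sp * plant_sp)
  = 10000 / (0.6 * 0.3)
  = 10000 / 0.1800
  = 55555.56 plants/ha


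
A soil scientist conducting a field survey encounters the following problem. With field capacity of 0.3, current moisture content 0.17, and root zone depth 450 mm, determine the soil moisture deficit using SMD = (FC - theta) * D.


SMD = (FC - theta) * D
    = (0.3 - 0.17) * 450
    = 0.130 * 450
    = 58.50 mm


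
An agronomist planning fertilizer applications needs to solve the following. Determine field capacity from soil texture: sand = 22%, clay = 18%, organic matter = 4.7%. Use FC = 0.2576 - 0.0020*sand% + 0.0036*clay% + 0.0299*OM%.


FC = 0.2576 - 0.0020*22 + 0.0036*18 + 0.0299*4.7
   = 0.2576 - 0.0440 + 0.0648 + 0.1405
   = 0.4189


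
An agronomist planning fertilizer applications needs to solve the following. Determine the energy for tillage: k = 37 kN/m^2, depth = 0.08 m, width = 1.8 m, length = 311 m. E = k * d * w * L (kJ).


E = k * d * w * L
  = 37 * 0.08 * 1.8 * 311
  = 1657.01 kJ


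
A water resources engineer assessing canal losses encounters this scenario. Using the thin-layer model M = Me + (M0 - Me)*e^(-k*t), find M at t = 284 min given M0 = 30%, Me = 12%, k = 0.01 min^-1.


M = Me + (M0 - Me) * e^(-k*t)
  = 12 + (30 - 12) * e^(-0.01*284)
  = 12 + 18 * e^(-2.840)
  = 12 + 18 * 0.05843
  = 12 + 1.0517
  = 13.05%


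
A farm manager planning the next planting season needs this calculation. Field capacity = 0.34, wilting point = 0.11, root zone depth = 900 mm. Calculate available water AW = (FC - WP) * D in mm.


AW = (FC - WP) * D
   = (0.34 - 0.11) * 900
   = 0.23 * 900
   = 207 mm


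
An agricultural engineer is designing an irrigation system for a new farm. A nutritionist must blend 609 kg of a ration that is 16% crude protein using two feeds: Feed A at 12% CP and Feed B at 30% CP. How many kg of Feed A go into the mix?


parts_A = CP_b - target = 30 - 16 = 14
parts_B = target - CP_a = 16 - 12 = 4
total_parts = 14 + 4 = 18
Feed A = 609 * 14 / 18 = 473.67 kg
Feed B = 609 * 4 / 18 = 135.33 kg

473.67 kg


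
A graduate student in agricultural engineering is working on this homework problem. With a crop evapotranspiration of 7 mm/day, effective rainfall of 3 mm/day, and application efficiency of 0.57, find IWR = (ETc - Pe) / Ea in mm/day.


IWR = (ETc - Pe) / Ea
    = (7 - 3) / 0.57
    = 4 / 0.57
    = 7.02 mm/day


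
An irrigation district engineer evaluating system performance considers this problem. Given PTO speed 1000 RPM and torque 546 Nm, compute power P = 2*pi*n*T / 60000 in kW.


P = 2*pi*n*T / 60000
  = 2*pi * 1000 * 546 / 60000
  = 3430619.18 / 60000
  = 57.18 kW


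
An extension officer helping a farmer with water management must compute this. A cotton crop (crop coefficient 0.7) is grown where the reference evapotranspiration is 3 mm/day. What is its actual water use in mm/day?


ETc = Kc * ET0
    = 0.7 * 3
    = 2.10 mm/day


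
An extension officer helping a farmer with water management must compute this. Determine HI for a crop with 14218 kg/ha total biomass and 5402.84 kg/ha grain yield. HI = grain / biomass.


HI = grain_yield / biomass
   = 5402.84 / 14218
   = 0.38


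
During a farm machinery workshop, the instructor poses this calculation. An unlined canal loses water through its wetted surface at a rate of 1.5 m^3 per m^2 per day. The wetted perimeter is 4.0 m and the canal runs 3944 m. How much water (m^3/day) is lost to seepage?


S = C * P * L
  = 1.5 * 4.0 * 3944
  = 23664 m^3/day


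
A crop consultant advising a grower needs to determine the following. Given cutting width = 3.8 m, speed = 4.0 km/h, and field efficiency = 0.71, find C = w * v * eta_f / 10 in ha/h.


C = w * v * eta_f / 10
  = 3.8 * 4.0 * 0.71 / 10
  = 10.79 / 10
  = 1.08 ha/h


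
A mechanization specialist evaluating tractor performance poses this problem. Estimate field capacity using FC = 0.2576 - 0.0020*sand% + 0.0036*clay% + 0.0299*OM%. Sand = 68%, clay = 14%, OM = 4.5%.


FC = 0.2576 - 0.0020*68 + 0.0036*14 + 0.0299*4.5
   = 0.2576 - 0.1360 + 0.0504 + 0.1346
   = 0.3066


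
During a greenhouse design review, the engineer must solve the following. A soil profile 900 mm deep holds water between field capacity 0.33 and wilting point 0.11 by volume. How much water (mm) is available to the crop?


AW = (FC - WP) * D
   = (0.33 - 0.11) * 900
   = 0.22 * 900
   = 198 mm


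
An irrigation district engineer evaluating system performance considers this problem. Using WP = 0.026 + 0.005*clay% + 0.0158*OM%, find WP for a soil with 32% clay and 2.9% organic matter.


WP = 0.026 + 0.005*32 + 0.0158*2.9
   = 0.026 + 0.1600 + 0.0458
   = 0.2318


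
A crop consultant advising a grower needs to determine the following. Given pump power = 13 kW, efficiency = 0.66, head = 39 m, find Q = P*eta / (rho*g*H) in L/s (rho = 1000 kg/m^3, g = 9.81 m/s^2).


Q = (P * 1000 * eta) / (rho * g * H)
  = (13 * 1000 * 0.66) / (1000 * 9.81 * 39)
  = 8580 / 382590
  = 0.02243 m^3/s = 22.43 L/s


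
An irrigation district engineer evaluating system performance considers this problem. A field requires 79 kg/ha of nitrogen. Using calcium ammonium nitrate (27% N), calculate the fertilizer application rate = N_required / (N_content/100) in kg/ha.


Rate = N_required / (N_content / 100)
     = 79 / (27 / 100)
     = 79 / 0.27
     = 292.59 kg/ha


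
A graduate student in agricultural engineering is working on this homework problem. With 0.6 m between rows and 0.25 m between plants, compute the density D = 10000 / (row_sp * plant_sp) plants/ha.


D = 10000 / (row_sp * plant_sp)
  = 10000 / (0.6 * 0.25)
  = 10000 / 0.1500
  = 66666.67 plants/ha


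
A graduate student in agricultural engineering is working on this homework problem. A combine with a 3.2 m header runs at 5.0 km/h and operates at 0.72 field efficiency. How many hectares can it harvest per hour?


C = w * v * eta_f / 10
  = 3.2 * 5.0 * 0.72 / 10
  = 11.52 / 10
  = 1.15 ha/h


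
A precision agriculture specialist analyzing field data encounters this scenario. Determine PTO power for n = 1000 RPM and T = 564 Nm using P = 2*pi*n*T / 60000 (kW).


P = 2*pi*n*T / 60000
  = 2*pi * 1000 * 564 / 60000
  = 3543716.51 / 60000
  = 59.06 kW


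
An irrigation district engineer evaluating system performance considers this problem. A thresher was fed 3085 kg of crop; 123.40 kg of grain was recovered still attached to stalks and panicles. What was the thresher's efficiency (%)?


eta = (total - unthreshed) / total * 100
    = (3085 - 123.40) / 3085 * 100
    = 2961.60 / 3085 * 100
    = 96%


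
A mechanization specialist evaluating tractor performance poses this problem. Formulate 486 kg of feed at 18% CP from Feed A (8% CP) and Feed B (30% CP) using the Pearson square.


parts_A = CP_b - target = 30 - 18 = 12
parts_B = target - CP_a = 18 - 8 = 10
total_parts = 12 + 10 = 22
Feed A = 486 * 12 / 22 = 265.09 kg
Feed B = 486 * 10 / 22 = 220.91 kg

265.09 kg


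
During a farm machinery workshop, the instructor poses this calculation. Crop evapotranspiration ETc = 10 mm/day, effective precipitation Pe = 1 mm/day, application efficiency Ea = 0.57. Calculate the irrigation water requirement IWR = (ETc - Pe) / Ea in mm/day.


IWR = (ETc - Pe) / Ea
    = (10 - 1) / 0.57
    = 9 / 0.57
    = 15.79 mm/day


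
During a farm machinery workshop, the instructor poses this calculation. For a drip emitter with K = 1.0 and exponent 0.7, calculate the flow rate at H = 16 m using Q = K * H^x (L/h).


Q = K * H^x
  = 1.0 * 16^0.7
  = 1.0 * 6.9644
  = 6.96 L/h


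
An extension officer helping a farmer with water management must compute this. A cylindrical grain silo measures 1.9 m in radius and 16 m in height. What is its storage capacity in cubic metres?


V = pi * r^2 * h
  = pi * 1.9^2 * 16
  = pi * 3.61 * 16
  = 181.46 m^3


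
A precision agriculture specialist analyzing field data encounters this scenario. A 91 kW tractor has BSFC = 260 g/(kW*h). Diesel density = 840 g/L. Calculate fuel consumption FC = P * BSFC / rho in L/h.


FC = P * BSFC / rho_fuel
   = 91 * 260 / 840
   = 23660 / 840
   = 28.17 L/h


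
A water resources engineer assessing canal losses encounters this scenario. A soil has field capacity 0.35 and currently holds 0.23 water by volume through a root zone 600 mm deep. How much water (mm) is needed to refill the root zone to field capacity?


SMD = (FC - theta) * D
    = (0.35 - 0.23) * 600
    = 0.120 * 600
    = 72 mm


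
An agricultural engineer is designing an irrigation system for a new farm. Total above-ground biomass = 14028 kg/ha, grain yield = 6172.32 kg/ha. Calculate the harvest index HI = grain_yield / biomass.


HI = grain_yield / biomass
   = 6172.32 / 14028
   = 0.44


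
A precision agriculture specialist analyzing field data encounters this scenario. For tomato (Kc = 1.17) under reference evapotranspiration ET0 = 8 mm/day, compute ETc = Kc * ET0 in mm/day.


ETc = Kc * ET0
    = 1.17 * 8
    = 9.36 mm/day


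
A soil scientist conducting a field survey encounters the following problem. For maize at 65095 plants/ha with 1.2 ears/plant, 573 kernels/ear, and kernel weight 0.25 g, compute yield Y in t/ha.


Y = density * ears * kernels * kw
  = 65095 * 1.2 * 573 * 0.25 g/ha
  = 11189830.50 g/ha
  = 11189.83 kg/ha = 11.19 t/ha


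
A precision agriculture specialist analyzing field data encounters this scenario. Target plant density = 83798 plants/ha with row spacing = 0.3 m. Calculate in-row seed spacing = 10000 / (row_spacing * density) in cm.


spacing = 10000 / (row_sp * density)
        = 10000 / (0.3 * 83798)
        = 10000 / 25139.40
        = 0.39778 m = 39.78 cm


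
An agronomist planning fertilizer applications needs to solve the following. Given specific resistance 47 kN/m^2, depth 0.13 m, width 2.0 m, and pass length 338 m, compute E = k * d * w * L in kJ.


E = k * d * w * L
  = 47 * 0.13 * 2.0 * 338
  = 4130.36 kJ


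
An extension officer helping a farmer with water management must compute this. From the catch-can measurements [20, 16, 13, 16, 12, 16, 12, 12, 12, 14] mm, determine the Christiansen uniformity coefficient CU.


xbar = 143 / 10 = 14.300
sum|xi - xbar| = 21.600
CU = 100 * (1 - 21.600 / (10 * 14.300))
   = 100 * (1 - 0.1510)
   = 84.90%


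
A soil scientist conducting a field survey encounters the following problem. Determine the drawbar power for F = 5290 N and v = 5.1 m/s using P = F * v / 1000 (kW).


P = F * v / 1000
  = 5290 * 5.1 / 1000
  = 26979 / 1000
  = 26.98 kW


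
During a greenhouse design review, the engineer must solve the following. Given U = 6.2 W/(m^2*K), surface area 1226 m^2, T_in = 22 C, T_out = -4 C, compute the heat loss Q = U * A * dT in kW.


dT = 22 - (-4) = 26 K
Q = U * A * dT
  = 6.2 * 1226 * 26
  = 197631.20 W = 197.63 kW


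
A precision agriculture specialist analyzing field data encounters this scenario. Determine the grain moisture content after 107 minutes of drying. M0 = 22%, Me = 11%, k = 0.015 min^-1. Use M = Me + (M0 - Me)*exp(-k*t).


M = Me + (M0 - Me) * e^(-k*t)
  = 11 + (22 - 11) * e^(-0.015*107)
  = 11 + 11 * e^(-1.605)
  = 11 + 11 * 0.20089
  = 11 + 2.2098
  = 13.21%


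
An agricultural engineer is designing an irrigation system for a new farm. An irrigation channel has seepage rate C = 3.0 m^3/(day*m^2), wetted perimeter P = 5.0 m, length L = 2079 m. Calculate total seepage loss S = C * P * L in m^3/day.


S = C * P * L
  = 3.0 * 5.0 * 2079
  = 31185 m^3/day


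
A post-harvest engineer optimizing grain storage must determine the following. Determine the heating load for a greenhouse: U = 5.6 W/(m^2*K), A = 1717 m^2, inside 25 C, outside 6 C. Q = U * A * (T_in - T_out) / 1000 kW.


dT = 25 - (6) = 19 K
Q = U * A * dT
  = 5.6 * 1717 * 19
  = 182688.80 W = 182.69 kW


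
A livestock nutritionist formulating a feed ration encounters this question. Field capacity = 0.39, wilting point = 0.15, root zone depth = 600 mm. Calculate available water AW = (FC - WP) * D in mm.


AW = (FC - WP) * D
   = (0.39 - 0.15) * 600
   = 0.24 * 600
   = 144 mm


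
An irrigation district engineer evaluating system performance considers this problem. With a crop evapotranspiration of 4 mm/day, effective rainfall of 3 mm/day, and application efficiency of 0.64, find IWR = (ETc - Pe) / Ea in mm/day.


IWR = (ETc - Pe) / Ea
    = (4 - 3) / 0.64
    = 1 / 0.64
    = 1.56 mm/day


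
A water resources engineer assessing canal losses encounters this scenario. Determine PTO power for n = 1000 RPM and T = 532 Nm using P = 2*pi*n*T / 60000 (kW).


P = 2*pi*n*T / 60000
  = 2*pi * 1000 * 532 / 60000
  = 3342654.58 / 60000
  = 55.71 kW


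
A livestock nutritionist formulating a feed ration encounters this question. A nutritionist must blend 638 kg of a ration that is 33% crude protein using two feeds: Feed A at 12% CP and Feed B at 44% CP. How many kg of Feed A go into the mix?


parts_A = CP_b - target = 44 - 33 = 11
parts_B = target - CP_a = 33 - 12 = 21
total_parts = 11 + 21 = 32
Feed A = 638 * 11 / 32 = 219.31 kg
Feed B = 638 * 21 / 32 = 418.69 kg

219.31 kg


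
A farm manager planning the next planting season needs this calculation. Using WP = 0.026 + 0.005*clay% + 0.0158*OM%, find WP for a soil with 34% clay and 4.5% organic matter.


WP = 0.026 + 0.005*34 + 0.0158*4.5
   = 0.026 + 0.1700 + 0.0711
   = 0.2671


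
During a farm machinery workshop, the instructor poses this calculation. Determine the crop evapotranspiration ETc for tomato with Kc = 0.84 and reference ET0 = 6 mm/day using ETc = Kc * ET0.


ETc = Kc * ET0
    = 0.84 * 6
    = 5.04 mm/day


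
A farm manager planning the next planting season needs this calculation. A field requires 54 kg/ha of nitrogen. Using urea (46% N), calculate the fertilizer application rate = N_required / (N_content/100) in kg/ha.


Rate = N_required / (N_content / 100)
     = 54 / (46 / 100)
     = 54 / 0.46
     = 117.39 kg/ha


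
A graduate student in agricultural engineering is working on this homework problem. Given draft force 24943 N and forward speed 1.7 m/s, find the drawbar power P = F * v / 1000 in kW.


P = F * v / 1000
  = 24943 * 1.7 / 1000
  = 42403.10 / 1000
  = 42.40 kW


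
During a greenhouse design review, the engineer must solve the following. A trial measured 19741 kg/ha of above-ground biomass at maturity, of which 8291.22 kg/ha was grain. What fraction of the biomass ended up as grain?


HI = grain_yield / biomass
   = 8291.22 / 19741
   = 0.42


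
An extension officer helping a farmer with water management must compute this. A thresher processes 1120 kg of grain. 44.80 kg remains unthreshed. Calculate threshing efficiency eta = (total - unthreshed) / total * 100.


eta = (total - unthreshed) / total * 100
    = (1120 - 44.80) / 1120 * 100
    = 1075.20 / 1120 * 100
    = 96%


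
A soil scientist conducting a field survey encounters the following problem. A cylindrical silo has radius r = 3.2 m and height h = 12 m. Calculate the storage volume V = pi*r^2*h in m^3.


V = pi * r^2 * h
  = pi * 3.2^2 * 12
  = pi * 10.24 * 12
  = 386.04 m^3


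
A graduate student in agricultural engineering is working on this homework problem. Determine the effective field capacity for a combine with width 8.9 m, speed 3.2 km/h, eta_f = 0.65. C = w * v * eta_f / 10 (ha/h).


C = w * v * eta_f / 10
  = 8.9 * 3.2 * 0.65 / 10
  = 18.51 / 10
  = 1.85 ha/h


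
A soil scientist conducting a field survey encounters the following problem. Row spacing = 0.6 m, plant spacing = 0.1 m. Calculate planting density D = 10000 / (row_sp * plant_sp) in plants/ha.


D = 10000 / (row_sp * plant_sp)
  = 10000 / (0.6 * 0.1)
  = 10000 / 0.0600
  = 166666.67 plants/ha


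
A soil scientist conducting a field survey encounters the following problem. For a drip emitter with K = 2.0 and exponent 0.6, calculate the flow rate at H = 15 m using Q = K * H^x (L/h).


Q = K * H^x
  = 2.0 * 15^0.6
  = 2.0 * 5.0776
  = 10.16 L/h


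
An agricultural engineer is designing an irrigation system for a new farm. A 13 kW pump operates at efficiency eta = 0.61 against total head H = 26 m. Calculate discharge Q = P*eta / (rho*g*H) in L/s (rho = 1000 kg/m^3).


Q = (P * 1000 * eta) / (rho * g * H)
  = (13 * 1000 * 0.61) / (1000 * 9.81 * 26)
  = 7930 / 255060
  = 0.03109 m^3/s = 31.09 L/s


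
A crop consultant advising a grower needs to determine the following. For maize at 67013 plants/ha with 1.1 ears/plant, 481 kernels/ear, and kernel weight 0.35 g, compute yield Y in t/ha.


Y = density * ears * kernels * kw
  = 67013 * 1.1 * 481 * 0.35 g/ha
  = 12409802.41 g/ha
  = 12409.80 kg/ha = 12.41 t/ha


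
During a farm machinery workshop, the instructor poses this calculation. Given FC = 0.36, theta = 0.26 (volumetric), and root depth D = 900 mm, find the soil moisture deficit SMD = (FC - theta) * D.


SMD = (FC - theta) * D
    = (0.36 - 0.26) * 900
    = 0.100 * 900
    = 90 mm


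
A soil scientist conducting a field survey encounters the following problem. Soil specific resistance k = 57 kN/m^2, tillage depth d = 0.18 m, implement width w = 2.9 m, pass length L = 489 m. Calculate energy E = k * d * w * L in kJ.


E = k * d * w * L
  = 57 * 0.18 * 2.9 * 489
  = 14549.71 kJ


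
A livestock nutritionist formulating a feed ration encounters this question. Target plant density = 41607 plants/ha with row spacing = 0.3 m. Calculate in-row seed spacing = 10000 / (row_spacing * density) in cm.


spacing = 10000 / (row_sp * density)
        = 10000 / (0.3 * 41607)
        = 10000 / 12482.10
        = 0.80115 m = 80.11 cm


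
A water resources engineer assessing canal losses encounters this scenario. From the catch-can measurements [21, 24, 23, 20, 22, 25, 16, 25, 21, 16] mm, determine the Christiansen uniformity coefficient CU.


xbar = 213 / 10 = 21.300
sum|xi - xbar| = 25
CU = 100 * (1 - 25 / (10 * 21.300))
   = 100 * (1 - 0.1174)
   = 88.26%


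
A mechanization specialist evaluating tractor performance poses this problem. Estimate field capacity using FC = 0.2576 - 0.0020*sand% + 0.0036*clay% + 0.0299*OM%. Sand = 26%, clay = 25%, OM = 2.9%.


FC = 0.2576 - 0.0020*26 + 0.0036*25 + 0.0299*2.9
   = 0.2576 - 0.0520 + 0.0900 + 0.0867
   = 0.3823


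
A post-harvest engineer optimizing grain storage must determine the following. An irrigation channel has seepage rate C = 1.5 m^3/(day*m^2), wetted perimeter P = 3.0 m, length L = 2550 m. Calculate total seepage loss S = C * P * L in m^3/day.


S = C * P * L
  = 1.5 * 3.0 * 2550
  = 11475 m^3/day


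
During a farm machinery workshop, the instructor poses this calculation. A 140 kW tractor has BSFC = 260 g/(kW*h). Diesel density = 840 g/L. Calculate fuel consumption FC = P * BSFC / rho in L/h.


FC = P * BSFC / rho_fuel
   = 140 * 260 / 840
   = 36400 / 840
   = 43.33 L/h


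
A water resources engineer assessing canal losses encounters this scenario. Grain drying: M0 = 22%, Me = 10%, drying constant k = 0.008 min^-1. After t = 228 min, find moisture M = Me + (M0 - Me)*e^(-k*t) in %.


M = Me + (M0 - Me) * e^(-k*t)
  = 10 + (22 - 10) * e^(-0.008*228)
  = 10 + 12 * e^(-1.824)
  = 10 + 12 * 0.16138
  = 10 + 1.9365
  = 11.94%


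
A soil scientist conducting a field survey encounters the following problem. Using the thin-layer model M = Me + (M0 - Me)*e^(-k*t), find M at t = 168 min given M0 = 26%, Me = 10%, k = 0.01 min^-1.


M = Me + (M0 - Me) * e^(-k*t)
  = 10 + (26 - 10) * e^(-0.01*168)
  = 10 + 16 * e^(-1.680)
  = 10 + 16 * 0.18637
  = 10 + 2.9820
  = 12.98%


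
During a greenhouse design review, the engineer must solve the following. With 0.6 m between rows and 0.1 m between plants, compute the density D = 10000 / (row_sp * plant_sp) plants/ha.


D = 10000 / (row_sp * plant_sp)
  = 10000 / (0.6 * 0.1)
  = 10000 / 0.0600
  = 166666.67 plants/ha


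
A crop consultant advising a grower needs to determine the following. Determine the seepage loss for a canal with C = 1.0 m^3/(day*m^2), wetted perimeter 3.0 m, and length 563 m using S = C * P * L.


S = C * P * L
  = 1.0 * 3.0 * 563
  = 1689 m^3/day


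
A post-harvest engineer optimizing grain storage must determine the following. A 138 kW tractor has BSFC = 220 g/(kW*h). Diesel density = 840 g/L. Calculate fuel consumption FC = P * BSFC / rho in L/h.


FC = P * BSFC / rho_fuel
   = 138 * 220 / 840
   = 30360 / 840
   = 36.14 L/h


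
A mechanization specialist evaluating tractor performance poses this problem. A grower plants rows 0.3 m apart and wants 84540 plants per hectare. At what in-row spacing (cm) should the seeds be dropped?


spacing = 10000 / (row_sp * density)
        = 10000 / (0.3 * 84540)
        = 10000 / 25362
        = 0.39429 m = 39.43 cm


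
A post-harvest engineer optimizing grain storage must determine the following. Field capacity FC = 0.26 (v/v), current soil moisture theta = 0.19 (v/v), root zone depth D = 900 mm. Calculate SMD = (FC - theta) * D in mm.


SMD = (FC - theta) * D
    = (0.26 - 0.19) * 900
    = 0.070 * 900
    = 63 mm


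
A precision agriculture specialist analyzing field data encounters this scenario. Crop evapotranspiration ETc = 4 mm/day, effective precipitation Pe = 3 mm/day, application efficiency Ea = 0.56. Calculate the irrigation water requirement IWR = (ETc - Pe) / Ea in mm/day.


IWR = (ETc - Pe) / Ea
    = (4 - 3) / 0.56
    = 1 / 0.56
    = 1.79 mm/day


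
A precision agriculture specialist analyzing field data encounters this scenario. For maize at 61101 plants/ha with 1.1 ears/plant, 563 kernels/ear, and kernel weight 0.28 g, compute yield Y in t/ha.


Y = density * ears * kernels * kw
  = 61101 * 1.1 * 563 * 0.28 g/ha
  = 10595157.80 g/ha
  = 10595.16 kg/ha = 10.60 t/ha
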